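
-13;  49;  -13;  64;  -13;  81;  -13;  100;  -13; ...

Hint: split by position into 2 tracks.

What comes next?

121

Odd-indexed and even-indexed terms follow separate rules.
Subsequence A is -13, -13, -13, -13, -13, which is constant -13.
Subsequence B is 49, 64, 81, 100, which is consecutive squares n² from n = 7.
Position 10 falls in subsequence B as its term 5, giving 121.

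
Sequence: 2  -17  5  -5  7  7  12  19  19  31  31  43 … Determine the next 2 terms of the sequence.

Taking every 2nd term gives 2 separate tracks.
Track A is 2, 5, 7, 12, 19, 31, which is a Fibonacci-like recurrence a_n = a_{n-1} + a_{n-2}.
Track B is -17, -5, 7, 19, 31, 43, which is arithmetic, step +12.
Position 13 falls in track A as its term 7, giving 50.
The 14th slot belongs to track B; its 7th term is 55.

50, 55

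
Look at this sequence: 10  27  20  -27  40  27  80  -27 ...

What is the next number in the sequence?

Odd-indexed and even-indexed terms follow separate rules.
Track A: 10, 20, 40, 80 (geometric with ratio 2).
Track B: 27, -27, 27, -27 (alternating ±27).
Term 9 comes from track A (its 5th entry): 160.

160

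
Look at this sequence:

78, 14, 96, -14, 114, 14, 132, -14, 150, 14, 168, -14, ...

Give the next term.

186

Taking every 2nd term gives 2 separate tracks.
Track A: 78, 96, 114, 132, 150, 168 — linear: a_n = 60 + 18·n.
Track B: 14, -14, 14, -14, 14, -14 — alternating ±14.
Position 13 → track A, term 7 = 186.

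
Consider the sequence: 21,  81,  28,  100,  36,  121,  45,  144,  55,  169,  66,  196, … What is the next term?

Split by position mod 2 into 2 tracks.
Track A: 21, 28, 36, 45, 55, 66 (triangular numbers starting at T_6).
Track B: 81, 100, 121, 144, 169, 196 (perfect squares starting at 9²).
The 13th slot belongs to track A; its 7th term is 78.

78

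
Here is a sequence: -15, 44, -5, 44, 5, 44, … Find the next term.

Split by position mod 2 into 2 tracks.
Stream A: -15, -5, 5. Linear: a_n = -25 + 10·n.
Stream B: 44, 44, 44. The constant sequence 44.
Position 7 falls in stream A as its term 4, giving 15.

15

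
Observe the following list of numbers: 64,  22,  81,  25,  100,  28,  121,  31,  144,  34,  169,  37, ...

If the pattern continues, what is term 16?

43

Taking every 2nd term gives 2 separate tracks.
Subsequence A = 64, 81, 100, 121, 144, 169: the squares 8², 9², 10², ….
Subsequence B = 22, 25, 28, 31, 34, 37: arithmetic with common difference +3.
The 16th slot belongs to subsequence B; its 8th term is 43.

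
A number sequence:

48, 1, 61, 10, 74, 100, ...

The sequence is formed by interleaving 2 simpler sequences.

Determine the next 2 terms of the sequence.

87, 1000

Split by position mod 2 into 2 tracks.
Subsequence A: 48, 61, 74. Arithmetic, step +13.
Subsequence B: 1, 10, 100. Powers of 10.
Position 7 → subsequence A, term 4 = 87.
Position 8 → subsequence B, term 4 = 1000.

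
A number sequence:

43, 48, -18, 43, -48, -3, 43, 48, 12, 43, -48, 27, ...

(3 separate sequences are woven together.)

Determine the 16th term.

43

The terms cycle through 3 interleaved subsequences.
Subsequence A = 43, 43, 43, 43: the constant sequence 43.
Subsequence B = 48, -48, 48, -48: oscillating between 48 and -48.
Subsequence C = -18, -3, 12, 27: arithmetic with common difference +15.
Position 16 → subsequence A, term 6 = 43.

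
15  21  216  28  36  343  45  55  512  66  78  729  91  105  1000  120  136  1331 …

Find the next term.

153

Reading positions in blocks of 3 reveals the pattern AAB — 2 tracks woven together.
Track A: 15, 21, 28, 36, 45, 55, 66, 78, 91, 105, 120, 136. Triangular numbers n(n+1)/2 for n = 5, 6, ….
Track B: 216, 343, 512, 729, 1000, 1331. The cubes 6³, 7³, 8³, ….
Term 19 comes from track A (its 13th entry): 153.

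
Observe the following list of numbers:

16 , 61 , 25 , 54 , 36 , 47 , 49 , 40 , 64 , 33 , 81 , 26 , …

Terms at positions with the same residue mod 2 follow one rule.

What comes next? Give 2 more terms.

Split by position mod 2 into 2 tracks.
Subsequence A: 16, 25, 36, 49, 64, 81 (perfect squares starting at 4²).
Subsequence B: 61, 54, 47, 40, 33, 26 (arithmetic with common difference −7).
Position 13 falls in subsequence A as its term 7, giving 100.
Term 14 comes from subsequence B (its 7th entry): 19.

100, 19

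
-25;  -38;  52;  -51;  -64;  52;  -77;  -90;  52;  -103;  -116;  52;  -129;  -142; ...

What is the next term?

The slot pattern repeats as AAB (period 3), so there are 2 interleaved tracks.
Track A: -25, -38, -51, -64, -77, -90, -103, -116, -129, -142 — linear: a_n = -12 − 13·n.
Track B: 52, 52, 52, 52 — constant 52.
Term 15 comes from track B (its 5th entry): 52.

52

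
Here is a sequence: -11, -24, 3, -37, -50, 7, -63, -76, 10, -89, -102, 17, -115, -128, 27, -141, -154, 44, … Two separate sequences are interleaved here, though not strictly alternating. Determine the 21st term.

71

Positions follow the repeating pattern AAB; grouping by letter gives 2 tracks.
Track A: -11, -24, -37, -50, -63, -76, -89, -102, -115, -128, -141, -154 (arithmetic with common difference −13).
Track B: 3, 7, 10, 17, 27, 44 (a Fibonacci-like recurrence a_n = a_{n-1} + a_{n-2}).
Position 21 → track B, term 7 = 71.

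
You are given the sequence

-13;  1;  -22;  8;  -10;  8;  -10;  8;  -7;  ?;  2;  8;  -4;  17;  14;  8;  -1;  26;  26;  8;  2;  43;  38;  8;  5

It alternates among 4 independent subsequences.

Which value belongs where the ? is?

9

Split by position mod 4 into 4 tracks.
Track A: -13, -10, -7, -4, -1, 2, 5. Adding 3 each time.
Track B: 1, 8, ?, 17, 26, 43. A Fibonacci-like recurrence a_n = a_{n-1} + a_{n-2}.
Track C: -22, -10, 2, 14, 26, 38. Linear: a_n = -34 + 12·n.
Track D: 8, 8, 8, 8, 8, 8. Always 8.
Track B's pattern makes the blank 9.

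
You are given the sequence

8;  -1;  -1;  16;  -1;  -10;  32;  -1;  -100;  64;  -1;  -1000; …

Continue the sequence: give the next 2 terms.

The terms cycle through 3 interleaved subsequences.
Track A: 8, 16, 32, 64 — successive powers of 2.
Track B: -1, -1, -1, -1 — constant -1.
Track C: -1, -10, -100, -1000 — a geometric progression (common ratio 10).
Position 13 → track A, term 5 = 128.
Position 14 falls in track B as its term 5, giving -1.

128, -1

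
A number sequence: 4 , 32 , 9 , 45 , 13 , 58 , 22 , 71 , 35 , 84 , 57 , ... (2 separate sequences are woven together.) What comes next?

97

Split by position mod 2 into 2 tracks.
Track A: 4, 9, 13, 22, 35, 57. A Fibonacci-like recurrence a_n = a_{n-1} + a_{n-2}.
Track B: 32, 45, 58, 71, 84. Adding 13 each time.
Position 12 falls in track B as its term 6, giving 97.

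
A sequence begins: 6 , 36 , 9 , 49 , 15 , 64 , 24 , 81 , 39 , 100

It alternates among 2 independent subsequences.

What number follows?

63

Taking every 2nd term gives 2 separate tracks.
Track A is 6, 9, 15, 24, 39, which is each term equals the sum of the previous two.
Track B is 36, 49, 64, 81, 100, which is consecutive squares n² from n = 6.
Position 11 → track A, term 6 = 63.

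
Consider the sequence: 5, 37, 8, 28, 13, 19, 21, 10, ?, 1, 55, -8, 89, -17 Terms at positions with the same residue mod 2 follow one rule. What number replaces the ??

34

Taking every 2nd term gives 2 separate tracks.
Track A: 5, 8, 13, 21, ?, 55, 89. A Fibonacci-like recurrence a_n = a_{n-1} + a_{n-2}.
Track B: 37, 28, 19, 10, 1, -8, -17. Subtracting 9 each time.
Filling track A at index 5 by its rule yields 34.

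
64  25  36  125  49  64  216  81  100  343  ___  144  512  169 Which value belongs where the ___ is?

121

Positions follow the repeating pattern ABB; grouping by letter gives 2 tracks.
Stream A: 64, 125, 216, 343, 512 (the cubes 4³, 5³, 6³, …).
Stream B: 25, 36, 49, 64, 81, 100, ?, 144, 169 (the squares 5², 6², 7², …).
The gap is stream B's term 7; the rule gives 121.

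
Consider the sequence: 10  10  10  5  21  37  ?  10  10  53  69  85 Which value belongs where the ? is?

10

Reading positions in blocks of 6 reveals the pattern AAABBB — 2 tracks woven together.
Subsequence A: 10, 10, 10, ?, 10, 10. Constant 10.
Subsequence B: 5, 21, 37, 53, 69, 85. Adding 16 each time.
So the missing entry in subsequence A is 10.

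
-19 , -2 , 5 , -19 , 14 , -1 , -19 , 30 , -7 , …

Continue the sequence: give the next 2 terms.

Taking every 3rd term gives 3 separate tracks.
Track A = -19, -19, -19: constant -19.
Track B = -2, 14, 30: arithmetic, step +16.
Track C = 5, -1, -7: linear: a_n = 11 − 6·n.
Term 10 comes from track A (its 4th entry): -19.
The 11th slot belongs to track B; its 4th term is 46.

-19, 46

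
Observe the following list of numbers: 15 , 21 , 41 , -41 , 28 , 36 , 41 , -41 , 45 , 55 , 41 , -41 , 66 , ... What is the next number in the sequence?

78

Reading positions in blocks of 4 reveals the pattern AABB — 2 tracks woven together.
Stream A: 15, 21, 28, 36, 45, 55, 66 — triangular numbers n(n+1)/2 for n = 5, 6, ….
Stream B: 41, -41, 41, -41, 41, -41 — the oscillation 41·(−1)^(n+1).
Position 14 falls in stream A as its term 8, giving 78.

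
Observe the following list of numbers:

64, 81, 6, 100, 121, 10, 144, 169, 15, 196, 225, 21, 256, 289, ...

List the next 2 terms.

Reading positions in blocks of 3 reveals the pattern AAB — 2 tracks woven together.
Track A: 64, 81, 100, 121, 144, 169, 196, 225, 256, 289. The squares 8², 9², 10², ….
Track B: 6, 10, 15, 21. The triangular numbers T_3, T_4, ….
Term 15 comes from track B (its 5th entry): 28.
Position 16 → track A, term 11 = 324.

28, 324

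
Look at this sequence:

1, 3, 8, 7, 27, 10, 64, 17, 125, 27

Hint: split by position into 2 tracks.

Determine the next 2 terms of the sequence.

Split by position mod 2 into 2 tracks.
Track A: 1, 8, 27, 64, 125 (consecutive cubes n³ from n = 1).
Track B: 3, 7, 10, 17, 27 (a Fibonacci-like recurrence a_n = a_{n-1} + a_{n-2}).
The 11th slot belongs to track A; its 6th term is 216.
Position 12 → track B, term 6 = 44.

216, 44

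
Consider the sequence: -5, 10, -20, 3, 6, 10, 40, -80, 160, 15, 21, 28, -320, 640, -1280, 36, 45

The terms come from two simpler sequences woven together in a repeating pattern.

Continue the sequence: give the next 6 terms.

55, 2560, -5120, 10240, 66, 78

The slot pattern repeats as AAABBB (period 6), so there are 2 interleaved tracks.
Track A: -5, 10, -20, 40, -80, 160, -320, 640, -1280 (a geometric progression (common ratio -2)).
Track B: 3, 6, 10, 15, 21, 28, 36, 45 (the triangular numbers T_2, T_3, …).
The 18th slot belongs to track B; its 9th term is 55.
Term 19 comes from track A (its 10th entry): 2560.
The 20th slot belongs to track A; its 11th term is -5120.
The 21st slot belongs to track A; its 12th term is 10240.
Term 22 comes from track B (its 10th entry): 66.
Term 23 comes from track B (its 11th entry): 78.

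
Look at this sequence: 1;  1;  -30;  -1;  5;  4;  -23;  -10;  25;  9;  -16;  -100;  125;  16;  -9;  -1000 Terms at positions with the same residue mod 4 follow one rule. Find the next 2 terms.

Taking every 4th term gives 4 separate tracks.
Track A: 1, 5, 25, 125 (powers 5^0, 5^1, 5^2, …).
Track B: 1, 4, 9, 16 (perfect squares starting at 1²).
Track C: -30, -23, -16, -9 (adding 7 each time).
Track D: -1, -10, -100, -1000 (a geometric progression (common ratio 10)).
Term 17 comes from track A (its 5th entry): 625.
The 18th slot belongs to track B; its 5th term is 25.

625, 25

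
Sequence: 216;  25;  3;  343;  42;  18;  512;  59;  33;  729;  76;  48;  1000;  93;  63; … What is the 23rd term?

144

The terms cycle through 3 interleaved subsequences.
Subsequence A is 216, 343, 512, 729, 1000, which is the cubes 6³, 7³, 8³, ….
Subsequence B is 25, 42, 59, 76, 93, which is arithmetic, step +17.
Subsequence C is 3, 18, 33, 48, 63, which is arithmetic with common difference +15.
The 23rd slot belongs to subsequence B; its 8th term is 144.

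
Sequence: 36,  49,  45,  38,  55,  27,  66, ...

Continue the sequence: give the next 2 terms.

Split by position mod 2 into 2 tracks.
Track A: 36, 45, 55, 66 — triangular numbers n(n+1)/2 for n = 8, 9, ….
Track B: 49, 38, 27 — arithmetic, step −11.
The 8th slot belongs to track B; its 4th term is 16.
The 9th slot belongs to track A; its 5th term is 78.

16, 78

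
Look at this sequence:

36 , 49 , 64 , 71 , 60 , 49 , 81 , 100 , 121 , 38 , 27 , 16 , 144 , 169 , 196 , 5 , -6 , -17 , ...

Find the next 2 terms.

225, 256

The slot pattern repeats as AAABBB (period 6), so there are 2 interleaved tracks.
Stream A: 36, 49, 64, 81, 100, 121, 144, 169, 196. Perfect squares starting at 6².
Stream B: 71, 60, 49, 38, 27, 16, 5, -6, -17. Arithmetic with common difference −11.
Position 19 → stream A, term 10 = 225.
Position 20 → stream A, term 11 = 256.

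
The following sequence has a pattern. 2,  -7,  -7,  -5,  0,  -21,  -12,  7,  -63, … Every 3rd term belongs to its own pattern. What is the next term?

Taking every 3rd term gives 3 separate tracks.
Stream A: 2, -5, -12. Arithmetic, step −7.
Stream B: -7, 0, 7. Arithmetic, step +7.
Stream C: -7, -21, -63. Geometric with ratio 3.
Position 10 falls in stream A as its term 4, giving -19.

-19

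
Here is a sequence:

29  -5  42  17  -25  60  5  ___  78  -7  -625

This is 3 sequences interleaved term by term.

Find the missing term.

The terms cycle through 3 interleaved subsequences.
Track A: 29, 17, 5, -7 (linear: a_n = 41 − 12·n).
Track B: -5, -25, ?, -625 (a geometric progression (common ratio 5)).
Track C: 42, 60, 78 (linear: a_n = 24 + 18·n).
Track B's pattern makes the blank -125.

-125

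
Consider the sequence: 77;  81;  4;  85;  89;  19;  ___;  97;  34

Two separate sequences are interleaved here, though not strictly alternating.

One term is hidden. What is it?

Reading positions in blocks of 3 reveals the pattern AAB — 2 tracks woven together.
Subsequence A = 77, 81, 85, 89, ?, 97: arithmetic with common difference +4.
Subsequence B = 4, 19, 34: linear: a_n = -11 + 15·n.
Subsequence A's pattern makes the blank 93.

93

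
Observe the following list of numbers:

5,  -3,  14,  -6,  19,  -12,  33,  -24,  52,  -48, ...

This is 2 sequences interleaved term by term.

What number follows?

Odd-indexed and even-indexed terms follow separate rules.
Track A: 5, 14, 19, 33, 52. Fibonacci-style (each term is the sum of the two before it).
Track B: -3, -6, -12, -24, -48. Geometric, ×2 each step.
The 11th slot belongs to track A; its 6th term is 85.

85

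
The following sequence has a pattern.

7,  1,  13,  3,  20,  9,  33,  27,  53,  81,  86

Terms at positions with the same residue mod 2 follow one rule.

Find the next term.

The terms cycle through 2 interleaved subsequences.
Track A: 7, 13, 20, 33, 53, 86 — each term equals the sum of the previous two.
Track B: 1, 3, 9, 27, 81 — geometric, ×3 each step.
Term 12 comes from track B (its 6th entry): 243.

243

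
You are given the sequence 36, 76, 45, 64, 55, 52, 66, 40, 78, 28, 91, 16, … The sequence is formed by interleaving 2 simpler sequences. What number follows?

Split by position mod 2 into 2 tracks.
Track A: 36, 45, 55, 66, 78, 91. Triangular numbers starting at T_8.
Track B: 76, 64, 52, 40, 28, 16. Arithmetic with common difference −12.
Term 13 comes from track A (its 7th entry): 105.

105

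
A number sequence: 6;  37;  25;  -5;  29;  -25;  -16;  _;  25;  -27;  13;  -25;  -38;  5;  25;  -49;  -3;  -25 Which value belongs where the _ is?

Split by position mod 3: positions 1, 4, 7, … form one track, and each other residue class forms its own.
Stream A: 6, -5, -16, -27, -38, -49 (arithmetic, step −11).
Stream B: 37, 29, ?, 13, 5, -3 (arithmetic with common difference −8).
Stream C: 25, -25, 25, -25, 25, -25 (oscillating between 25 and -25).
Filling stream B at index 3 by its rule yields 21.

21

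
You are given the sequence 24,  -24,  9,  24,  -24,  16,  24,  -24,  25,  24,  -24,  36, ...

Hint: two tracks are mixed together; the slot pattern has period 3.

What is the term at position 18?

Reading positions in blocks of 3 reveals the pattern AAB — 2 tracks woven together.
Track A: 24, -24, 24, -24, 24, -24, 24, -24 — alternating ±24.
Track B: 9, 16, 25, 36 — the squares 3², 4², 5², ….
Position 18 → track B, term 6 = 64.

64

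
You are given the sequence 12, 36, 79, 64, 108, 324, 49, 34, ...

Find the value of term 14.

The slot pattern repeats as AABB (period 4), so there are 2 interleaved tracks.
Track A = 12, 36, 108, 324: geometric, ×3 each step.
Track B = 79, 64, 49, 34: linear: a_n = 94 − 15·n.
Position 14 → track A, term 8 = 26244.

26244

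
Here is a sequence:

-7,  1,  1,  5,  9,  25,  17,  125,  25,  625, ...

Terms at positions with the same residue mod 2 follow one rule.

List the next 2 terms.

33, 3125

Taking every 2nd term gives 2 separate tracks.
Subsequence A: -7, 1, 9, 17, 25 — arithmetic with common difference +8.
Subsequence B: 1, 5, 25, 125, 625 — powers 5^0, 5^1, 5^2, ….
The 11th slot belongs to subsequence A; its 6th term is 33.
Term 12 comes from subsequence B (its 6th entry): 3125.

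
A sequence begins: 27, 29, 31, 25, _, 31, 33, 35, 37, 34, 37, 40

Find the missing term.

Reading positions in blocks of 6 reveals the pattern AAABBB — 2 tracks woven together.
Track A: 27, 29, 31, 33, 35, 37 (linear: a_n = 25 + 2·n).
Track B: 25, ?, 31, 34, 37, 40 (adding 3 each time).
So the missing entry in track B is 28.

28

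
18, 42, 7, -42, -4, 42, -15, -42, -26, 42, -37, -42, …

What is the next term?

-48

The terms cycle through 2 interleaved subsequences.
Subsequence A: 18, 7, -4, -15, -26, -37 (arithmetic with common difference −11).
Subsequence B: 42, -42, 42, -42, 42, -42 (oscillating between 42 and -42).
The 13th slot belongs to subsequence A; its 7th term is -48.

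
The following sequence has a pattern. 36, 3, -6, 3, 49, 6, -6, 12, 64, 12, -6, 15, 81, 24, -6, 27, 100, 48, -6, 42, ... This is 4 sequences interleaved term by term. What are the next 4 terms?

Taking every 4th term gives 4 separate tracks.
Subsequence A is 36, 49, 64, 81, 100, which is consecutive squares n² from n = 6.
Subsequence B is 3, 6, 12, 24, 48, which is geometric, ×2 each step.
Subsequence C is -6, -6, -6, -6, -6, which is constant -6.
Subsequence D is 3, 12, 15, 27, 42, which is a Fibonacci-like recurrence a_n = a_{n-1} + a_{n-2}.
Position 21 → subsequence A, term 6 = 121.
Position 22 → subsequence B, term 6 = 96.
Position 23 → subsequence C, term 6 = -6.
Position 24 falls in subsequence D as its term 6, giving 69.

121, 96, -6, 69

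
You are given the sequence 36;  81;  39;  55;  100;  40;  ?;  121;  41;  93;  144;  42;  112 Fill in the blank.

74

Split by position mod 3: positions 1, 4, 7, … form one track, and each other residue class forms its own.
Track A = 36, 55, ?, 93, 112: arithmetic with common difference +19.
Track B = 81, 100, 121, 144: perfect squares starting at 9².
Track C = 39, 40, 41, 42: arithmetic, step +1.
The gap is track A's term 3; the rule gives 74.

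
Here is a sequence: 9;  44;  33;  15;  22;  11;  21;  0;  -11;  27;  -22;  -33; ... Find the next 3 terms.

Reading positions in blocks of 3 reveals the pattern ABB — 2 tracks woven together.
Stream A: 9, 15, 21, 27 (linear: a_n = 3 + 6·n).
Stream B: 44, 33, 22, 11, 0, -11, -22, -33 (subtracting 11 each time).
Term 13 comes from stream A (its 5th entry): 33.
Term 14 comes from stream B (its 9th entry): -44.
Position 15 falls in stream B as its term 10, giving -55.

33, -44, -55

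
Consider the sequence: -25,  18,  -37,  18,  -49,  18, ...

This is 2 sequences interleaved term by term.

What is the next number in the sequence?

-61

The terms cycle through 2 interleaved subsequences.
Stream A is -25, -37, -49, which is subtracting 12 each time.
Stream B is 18, 18, 18, which is the constant sequence 18.
Term 7 comes from stream A (its 4th entry): -61.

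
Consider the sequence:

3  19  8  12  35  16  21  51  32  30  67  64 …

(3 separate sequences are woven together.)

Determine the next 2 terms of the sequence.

39, 83

Taking every 3rd term gives 3 separate tracks.
Track A: 3, 12, 21, 30 (arithmetic, step +9).
Track B: 19, 35, 51, 67 (arithmetic with common difference +16).
Track C: 8, 16, 32, 64 (powers 2^3, 2^4, 2^5, …).
The 13th slot belongs to track A; its 5th term is 39.
Term 14 comes from track B (its 5th entry): 83.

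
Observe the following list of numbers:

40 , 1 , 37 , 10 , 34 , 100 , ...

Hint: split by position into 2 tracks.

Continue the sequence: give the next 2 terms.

31, 1000

Split by position mod 2 into 2 tracks.
Subsequence A is 40, 37, 34, which is linear: a_n = 43 − 3·n.
Subsequence B is 1, 10, 100, which is powers 10^0, 10^1, 10^2, ….
Position 7 → subsequence A, term 4 = 31.
Term 8 comes from subsequence B (its 4th entry): 1000.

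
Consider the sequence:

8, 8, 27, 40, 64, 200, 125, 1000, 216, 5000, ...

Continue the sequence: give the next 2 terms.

Odd-indexed and even-indexed terms follow separate rules.
Track A = 8, 27, 64, 125, 216: consecutive cubes n³ from n = 2.
Track B = 8, 40, 200, 1000, 5000: multiplying by 5 each time.
Position 11 → track A, term 6 = 343.
Term 12 comes from track B (its 6th entry): 25000.

343, 25000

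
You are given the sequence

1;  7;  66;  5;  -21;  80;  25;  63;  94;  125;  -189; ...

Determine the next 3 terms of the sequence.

Taking every 3rd term gives 3 separate tracks.
Track A is 1, 5, 25, 125, which is successive powers of 5.
Track B is 7, -21, 63, -189, which is geometric with ratio -3.
Track C is 66, 80, 94, which is adding 14 each time.
The 12th slot belongs to track C; its 4th term is 108.
Term 13 comes from track A (its 5th entry): 625.
Position 14 falls in track B as its term 5, giving 567.

108, 625, 567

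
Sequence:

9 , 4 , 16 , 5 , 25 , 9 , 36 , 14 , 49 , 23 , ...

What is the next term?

The terms cycle through 2 interleaved subsequences.
Stream A: 9, 16, 25, 36, 49. The squares 3², 4², 5², ….
Stream B: 4, 5, 9, 14, 23. Each term equals the sum of the previous two.
Position 11 falls in stream A as its term 6, giving 64.

64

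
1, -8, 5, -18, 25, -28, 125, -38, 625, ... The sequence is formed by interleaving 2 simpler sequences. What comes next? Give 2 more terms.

-48, 3125

Odd-indexed and even-indexed terms follow separate rules.
Track A is 1, 5, 25, 125, 625, which is powers 5^0, 5^1, 5^2, ….
Track B is -8, -18, -28, -38, which is linear: a_n = 2 − 10·n.
Term 10 comes from track B (its 5th entry): -48.
The 11th slot belongs to track A; its 6th term is 3125.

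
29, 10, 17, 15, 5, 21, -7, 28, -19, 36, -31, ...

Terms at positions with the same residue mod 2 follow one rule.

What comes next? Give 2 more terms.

45, -43

The terms cycle through 2 interleaved subsequences.
Subsequence A = 29, 17, 5, -7, -19, -31: subtracting 12 each time.
Subsequence B = 10, 15, 21, 28, 36: the triangular numbers T_4, T_5, ….
Position 12 falls in subsequence B as its term 6, giving 45.
Position 13 → subsequence A, term 7 = -43.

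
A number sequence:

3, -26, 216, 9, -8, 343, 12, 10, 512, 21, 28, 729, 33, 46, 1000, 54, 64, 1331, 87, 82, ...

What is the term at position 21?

Split by position mod 3 into 3 tracks.
Track A: 3, 9, 12, 21, 33, 54, 87 — each term equals the sum of the previous two.
Track B: -26, -8, 10, 28, 46, 64, 82 — arithmetic, step +18.
Track C: 216, 343, 512, 729, 1000, 1331 — the cubes 6³, 7³, 8³, ….
Position 21 → track C, term 7 = 1728.

1728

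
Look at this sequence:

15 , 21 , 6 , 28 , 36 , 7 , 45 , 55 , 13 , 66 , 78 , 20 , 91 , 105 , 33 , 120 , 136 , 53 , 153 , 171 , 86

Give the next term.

190

Positions follow the repeating pattern AAB; grouping by letter gives 2 tracks.
Stream A is 15, 21, 28, 36, 45, 55, 66, 78, 91, 105, 120, 136, 153, 171, which is the triangular numbers T_5, T_6, ….
Stream B is 6, 7, 13, 20, 33, 53, 86, which is each term equals the sum of the previous two.
Position 22 → stream A, term 15 = 190.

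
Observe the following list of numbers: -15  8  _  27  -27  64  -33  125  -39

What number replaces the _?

The terms cycle through 2 interleaved subsequences.
Track A is -15, ?, -27, -33, -39, which is arithmetic, step −6.
Track B is 8, 27, 64, 125, which is consecutive cubes n³ from n = 2.
The gap is track A's term 2; the rule gives -21.

-21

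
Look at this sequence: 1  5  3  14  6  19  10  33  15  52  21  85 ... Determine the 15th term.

Split by position mod 2 into 2 tracks.
Track A: 1, 3, 6, 10, 15, 21 — triangular numbers starting at T_1.
Track B: 5, 14, 19, 33, 52, 85 — Fibonacci-style (each term is the sum of the two before it).
Position 15 falls in track A as its term 8, giving 36.

36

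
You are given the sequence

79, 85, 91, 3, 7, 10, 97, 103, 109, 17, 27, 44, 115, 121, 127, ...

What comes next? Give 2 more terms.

The slot pattern repeats as AAABBB (period 6), so there are 2 interleaved tracks.
Stream A: 79, 85, 91, 97, 103, 109, 115, 121, 127 — adding 6 each time.
Stream B: 3, 7, 10, 17, 27, 44 — each term equals the sum of the previous two.
Term 16 comes from stream B (its 7th entry): 71.
Position 17 falls in stream B as its term 8, giving 115.

71, 115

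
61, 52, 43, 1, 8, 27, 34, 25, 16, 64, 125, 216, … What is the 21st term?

-38

Reading positions in blocks of 6 reveals the pattern AAABBB — 2 tracks woven together.
Track A = 61, 52, 43, 34, 25, 16: subtracting 9 each time.
Track B = 1, 8, 27, 64, 125, 216: perfect cubes starting at 1³.
Position 21 falls in track A as its term 12, giving -38.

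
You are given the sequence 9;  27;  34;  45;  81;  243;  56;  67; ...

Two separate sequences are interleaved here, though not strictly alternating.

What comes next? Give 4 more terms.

Positions follow the repeating pattern AABB; grouping by letter gives 2 tracks.
Stream A = 9, 27, 81, 243: powers 3^2, 3^3, 3^4, ….
Stream B = 34, 45, 56, 67: arithmetic with common difference +11.
The 9th slot belongs to stream A; its 5th term is 729.
Term 10 comes from stream A (its 6th entry): 2187.
Position 11 → stream B, term 5 = 78.
Position 12 falls in stream B as its term 6, giving 89.

729, 2187, 78, 89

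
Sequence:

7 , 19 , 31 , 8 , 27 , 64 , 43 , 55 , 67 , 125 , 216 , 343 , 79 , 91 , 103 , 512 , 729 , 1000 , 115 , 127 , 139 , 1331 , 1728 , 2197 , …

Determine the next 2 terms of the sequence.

Positions follow the repeating pattern AAABBB; grouping by letter gives 2 tracks.
Track A: 7, 19, 31, 43, 55, 67, 79, 91, 103, 115, 127, 139 (arithmetic with common difference +12).
Track B: 8, 27, 64, 125, 216, 343, 512, 729, 1000, 1331, 1728, 2197 (perfect cubes starting at 2³).
Term 25 comes from track A (its 13th entry): 151.
The 26th slot belongs to track A; its 14th term is 163.

151, 163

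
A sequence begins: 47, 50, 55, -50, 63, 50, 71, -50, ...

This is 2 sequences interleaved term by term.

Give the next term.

Positions 1, 3, 5, … form one subsequence and positions 2, 4, 6, … form another.
Subsequence A = 47, 55, 63, 71: linear: a_n = 39 + 8·n.
Subsequence B = 50, -50, 50, -50: the oscillation 50·(−1)^(n+1).
Position 9 falls in subsequence A as its term 5, giving 79.

79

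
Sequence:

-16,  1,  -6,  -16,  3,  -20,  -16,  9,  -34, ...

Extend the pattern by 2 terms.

-16, 27

Split by position mod 3: positions 1, 4, 7, … form one track, and each other residue class forms its own.
Track A: -16, -16, -16. Constant -16.
Track B: 1, 3, 9. Powers 3^0, 3^1, 3^2, ….
Track C: -6, -20, -34. Linear: a_n = 8 − 14·n.
Term 10 comes from track A (its 4th entry): -16.
Position 11 falls in track B as its term 4, giving 27.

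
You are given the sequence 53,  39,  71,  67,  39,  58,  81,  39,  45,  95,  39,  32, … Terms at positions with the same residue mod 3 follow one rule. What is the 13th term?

The terms cycle through 3 interleaved subsequences.
Subsequence A is 53, 67, 81, 95, which is arithmetic, step +14.
Subsequence B is 39, 39, 39, 39, which is the constant sequence 39.
Subsequence C is 71, 58, 45, 32, which is linear: a_n = 84 − 13·n.
Position 13 → subsequence A, term 5 = 109.

109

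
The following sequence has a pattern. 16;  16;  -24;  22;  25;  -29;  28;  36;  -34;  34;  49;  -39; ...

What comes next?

40

Taking every 3rd term gives 3 separate tracks.
Stream A is 16, 22, 28, 34, which is arithmetic, step +6.
Stream B is 16, 25, 36, 49, which is perfect squares starting at 4².
Stream C is -24, -29, -34, -39, which is arithmetic with common difference −5.
Position 13 → stream A, term 5 = 40.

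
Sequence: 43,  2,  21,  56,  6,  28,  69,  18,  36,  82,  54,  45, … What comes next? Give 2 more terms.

95, 162

Split by position mod 3: positions 1, 4, 7, … form one track, and each other residue class forms its own.
Track A = 43, 56, 69, 82: adding 13 each time.
Track B = 2, 6, 18, 54: geometric, ×3 each step.
Track C = 21, 28, 36, 45: the triangular numbers T_6, T_7, ….
The 13th slot belongs to track A; its 5th term is 95.
Term 14 comes from track B (its 5th entry): 162.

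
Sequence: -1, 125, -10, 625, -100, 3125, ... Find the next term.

-1000

Odd-indexed and even-indexed terms follow separate rules.
Track A is -1, -10, -100, which is geometric with ratio 10.
Track B is 125, 625, 3125, which is successive powers of 5.
Term 7 comes from track A (its 4th entry): -1000.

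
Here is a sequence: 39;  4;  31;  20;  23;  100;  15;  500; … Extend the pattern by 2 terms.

Odd-indexed and even-indexed terms follow separate rules.
Track A: 39, 31, 23, 15 (arithmetic, step −8).
Track B: 4, 20, 100, 500 (a geometric progression (common ratio 5)).
Term 9 comes from track A (its 5th entry): 7.
Position 10 falls in track B as its term 5, giving 2500.

7, 2500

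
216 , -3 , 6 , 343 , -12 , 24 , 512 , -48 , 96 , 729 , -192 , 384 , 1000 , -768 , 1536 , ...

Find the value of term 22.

Positions follow the repeating pattern ABB; grouping by letter gives 2 tracks.
Track A = 216, 343, 512, 729, 1000: the cubes 6³, 7³, 8³, ….
Track B = -3, 6, -12, 24, -48, 96, -192, 384, -768, 1536: multiplying by -2 each time.
Position 22 falls in track A as its term 8, giving 2197.

2197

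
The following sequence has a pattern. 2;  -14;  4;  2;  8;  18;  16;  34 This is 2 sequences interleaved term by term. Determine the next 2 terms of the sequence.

Taking every 2nd term gives 2 separate tracks.
Subsequence A: 2, 4, 8, 16 — multiplying by 2 each time.
Subsequence B: -14, 2, 18, 34 — adding 16 each time.
The 9th slot belongs to subsequence A; its 5th term is 32.
Position 10 → subsequence B, term 5 = 50.

32, 50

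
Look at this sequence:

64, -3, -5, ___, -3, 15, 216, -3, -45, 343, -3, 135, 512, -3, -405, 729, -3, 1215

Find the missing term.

125

Split by position mod 3 into 3 tracks.
Subsequence A: 64, ?, 216, 343, 512, 729. Consecutive cubes n³ from n = 4.
Subsequence B: -3, -3, -3, -3, -3, -3. The constant sequence -3.
Subsequence C: -5, 15, -45, 135, -405, 1215. A geometric progression (common ratio -3).
So the missing entry in subsequence A is 125.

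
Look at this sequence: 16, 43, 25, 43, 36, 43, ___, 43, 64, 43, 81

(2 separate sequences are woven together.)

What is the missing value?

49

Taking every 2nd term gives 2 separate tracks.
Subsequence A = 16, 25, 36, ?, 64, 81: consecutive squares n² from n = 4.
Subsequence B = 43, 43, 43, 43, 43: always 43.
So the missing entry in subsequence A is 49.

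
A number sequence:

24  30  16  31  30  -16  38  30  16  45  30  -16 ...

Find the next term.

Split by position mod 3 into 3 tracks.
Track A is 24, 31, 38, 45, which is arithmetic with common difference +7.
Track B is 30, 30, 30, 30, which is constant 30.
Track C is 16, -16, 16, -16, which is alternating ±16.
Position 13 falls in track A as its term 5, giving 52.

52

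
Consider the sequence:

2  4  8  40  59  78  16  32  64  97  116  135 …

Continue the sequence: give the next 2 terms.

Positions follow the repeating pattern AAABBB; grouping by letter gives 2 tracks.
Subsequence A: 2, 4, 8, 16, 32, 64 (successive powers of 2).
Subsequence B: 40, 59, 78, 97, 116, 135 (arithmetic with common difference +19).
The 13th slot belongs to subsequence A; its 7th term is 128.
Position 14 falls in subsequence A as its term 8, giving 256.

128, 256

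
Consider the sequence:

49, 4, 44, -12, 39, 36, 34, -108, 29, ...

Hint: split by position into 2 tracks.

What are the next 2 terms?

324, 24

Odd-indexed and even-indexed terms follow separate rules.
Track A: 49, 44, 39, 34, 29 — arithmetic, step −5.
Track B: 4, -12, 36, -108 — multiplying by -3 each time.
Position 10 falls in track B as its term 5, giving 324.
Position 11 falls in track A as its term 6, giving 24.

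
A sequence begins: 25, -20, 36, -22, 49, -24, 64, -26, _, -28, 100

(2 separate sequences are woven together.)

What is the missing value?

Split by position mod 2 into 2 tracks.
Track A: 25, 36, 49, 64, ?, 100 (perfect squares starting at 5²).
Track B: -20, -22, -24, -26, -28 (arithmetic with common difference −2).
So the missing entry in track A is 81.

81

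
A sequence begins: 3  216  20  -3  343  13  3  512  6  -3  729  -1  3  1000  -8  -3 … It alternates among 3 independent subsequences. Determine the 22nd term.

-3

Read the sequence 3 terms at a time; column i is its own pattern.
Track A: 3, -3, 3, -3, 3, -3 — alternating ±3.
Track B: 216, 343, 512, 729, 1000 — consecutive cubes n³ from n = 6.
Track C: 20, 13, 6, -1, -8 — arithmetic with common difference −7.
The 22nd slot belongs to track A; its 8th term is -3.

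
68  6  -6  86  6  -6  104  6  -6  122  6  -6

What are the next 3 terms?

140, 6, -6

Reading positions in blocks of 3 reveals the pattern ABB — 2 tracks woven together.
Stream A: 68, 86, 104, 122 — arithmetic with common difference +18.
Stream B: 6, -6, 6, -6, 6, -6, 6, -6 — oscillating between 6 and -6.
Position 13 → stream A, term 5 = 140.
The 14th slot belongs to stream B; its 9th term is 6.
Position 15 falls in stream B as its term 10, giving -6.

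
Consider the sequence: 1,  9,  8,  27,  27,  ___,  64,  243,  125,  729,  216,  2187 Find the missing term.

Split by position mod 2 into 2 tracks.
Track A is 1, 8, 27, 64, 125, 216, which is perfect cubes starting at 1³.
Track B is 9, 27, ?, 243, 729, 2187, which is powers 3^2, 3^3, 3^4, ….
Filling track B at index 3 by its rule yields 81.

81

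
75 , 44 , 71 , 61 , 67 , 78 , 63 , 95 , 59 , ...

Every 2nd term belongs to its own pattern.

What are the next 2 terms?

112, 55

Odd-indexed and even-indexed terms follow separate rules.
Stream A: 75, 71, 67, 63, 59 — arithmetic with common difference −4.
Stream B: 44, 61, 78, 95 — adding 17 each time.
The 10th slot belongs to stream B; its 5th term is 112.
The 11th slot belongs to stream A; its 6th term is 55.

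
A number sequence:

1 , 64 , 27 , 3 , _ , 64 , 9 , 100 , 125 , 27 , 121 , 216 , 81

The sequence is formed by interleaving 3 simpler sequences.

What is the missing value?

The terms cycle through 3 interleaved subsequences.
Stream A = 1, 3, 9, 27, 81: powers 3^0, 3^1, 3^2, ….
Stream B = 64, ?, 100, 121: consecutive squares n² from n = 8.
Stream C = 27, 64, 125, 216: perfect cubes starting at 3³.
Filling stream B at index 2 by its rule yields 81.

81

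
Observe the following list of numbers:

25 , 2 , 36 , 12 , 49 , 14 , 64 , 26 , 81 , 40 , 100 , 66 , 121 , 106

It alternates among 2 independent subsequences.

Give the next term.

144

The terms cycle through 2 interleaved subsequences.
Track A: 25, 36, 49, 64, 81, 100, 121. Consecutive squares n² from n = 5.
Track B: 2, 12, 14, 26, 40, 66, 106. Fibonacci-style (each term is the sum of the two before it).
Position 15 falls in track A as its term 8, giving 144.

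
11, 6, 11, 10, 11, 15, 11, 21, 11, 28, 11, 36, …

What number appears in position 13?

11

Split by position mod 2 into 2 tracks.
Stream A = 11, 11, 11, 11, 11, 11: constant 11.
Stream B = 6, 10, 15, 21, 28, 36: triangular numbers n(n+1)/2 for n = 3, 4, ….
Position 13 falls in stream A as its term 7, giving 11.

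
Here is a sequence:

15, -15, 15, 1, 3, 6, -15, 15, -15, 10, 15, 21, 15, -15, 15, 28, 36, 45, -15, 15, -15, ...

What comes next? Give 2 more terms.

Positions follow the repeating pattern AAABBB; grouping by letter gives 2 tracks.
Track A: 15, -15, 15, -15, 15, -15, 15, -15, 15, -15, 15, -15 (alternating ±15).
Track B: 1, 3, 6, 10, 15, 21, 28, 36, 45 (triangular numbers starting at T_1).
Position 22 falls in track B as its term 10, giving 55.
The 23rd slot belongs to track B; its 11th term is 66.

55, 66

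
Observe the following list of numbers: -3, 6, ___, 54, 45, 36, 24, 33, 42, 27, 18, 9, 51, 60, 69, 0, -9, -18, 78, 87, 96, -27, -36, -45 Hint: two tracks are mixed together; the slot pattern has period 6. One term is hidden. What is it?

Positions follow the repeating pattern AAABBB; grouping by letter gives 2 tracks.
Subsequence A: -3, 6, ?, 24, 33, 42, 51, 60, 69, 78, 87, 96 (arithmetic, step +9).
Subsequence B: 54, 45, 36, 27, 18, 9, 0, -9, -18, -27, -36, -45 (linear: a_n = 63 − 9·n).
So the missing entry in subsequence A is 15.

15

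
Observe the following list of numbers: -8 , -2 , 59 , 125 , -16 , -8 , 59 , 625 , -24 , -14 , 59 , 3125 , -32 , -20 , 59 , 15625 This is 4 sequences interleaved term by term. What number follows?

The terms cycle through 4 interleaved subsequences.
Subsequence A is -8, -16, -24, -32, which is subtracting 8 each time.
Subsequence B is -2, -8, -14, -20, which is subtracting 6 each time.
Subsequence C is 59, 59, 59, 59, which is always 59.
Subsequence D is 125, 625, 3125, 15625, which is powers of 5.
Position 17 → subsequence A, term 5 = -40.

-40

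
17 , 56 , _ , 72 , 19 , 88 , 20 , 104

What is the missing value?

Taking every 2nd term gives 2 separate tracks.
Track A: 17, ?, 19, 20. Adding 1 each time.
Track B: 56, 72, 88, 104. Linear: a_n = 40 + 16·n.
The gap is track A's term 2; the rule gives 18.

18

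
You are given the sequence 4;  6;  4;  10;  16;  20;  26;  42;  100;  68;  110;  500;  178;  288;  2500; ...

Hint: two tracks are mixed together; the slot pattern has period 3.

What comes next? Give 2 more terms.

The slot pattern repeats as AAB (period 3), so there are 2 interleaved tracks.
Stream A: 4, 6, 10, 16, 26, 42, 68, 110, 178, 288 (Fibonacci-style (each term is the sum of the two before it)).
Stream B: 4, 20, 100, 500, 2500 (geometric, ×5 each step).
Position 16 → stream A, term 11 = 466.
The 17th slot belongs to stream A; its 12th term is 754.

466, 754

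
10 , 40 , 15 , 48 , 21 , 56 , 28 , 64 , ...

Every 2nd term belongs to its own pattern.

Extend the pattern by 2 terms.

The terms cycle through 2 interleaved subsequences.
Stream A: 10, 15, 21, 28 — triangular numbers starting at T_4.
Stream B: 40, 48, 56, 64 — adding 8 each time.
Term 9 comes from stream A (its 5th entry): 36.
Position 10 falls in stream B as its term 5, giving 72.

36, 72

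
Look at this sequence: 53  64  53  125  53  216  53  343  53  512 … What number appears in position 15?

Odd-indexed and even-indexed terms follow separate rules.
Track A: 53, 53, 53, 53, 53 (constant 53).
Track B: 64, 125, 216, 343, 512 (the cubes 4³, 5³, 6³, …).
Position 15 falls in track A as its term 8, giving 53.

53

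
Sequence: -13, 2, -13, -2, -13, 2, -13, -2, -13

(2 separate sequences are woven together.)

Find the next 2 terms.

Split by position mod 2 into 2 tracks.
Stream A: -13, -13, -13, -13, -13. Always -13.
Stream B: 2, -2, 2, -2. Alternating ±2.
Term 10 comes from stream B (its 5th entry): 2.
Position 11 falls in stream A as its term 6, giving -13.

2, -13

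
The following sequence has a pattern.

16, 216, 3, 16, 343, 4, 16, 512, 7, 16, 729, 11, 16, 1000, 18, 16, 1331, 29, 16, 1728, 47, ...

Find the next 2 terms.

16, 2197

Split by position mod 3: positions 1, 4, 7, … form one track, and each other residue class forms its own.
Subsequence A = 16, 16, 16, 16, 16, 16, 16: always 16.
Subsequence B = 216, 343, 512, 729, 1000, 1331, 1728: perfect cubes starting at 6³.
Subsequence C = 3, 4, 7, 11, 18, 29, 47: Fibonacci-style (each term is the sum of the two before it).
The 22nd slot belongs to subsequence A; its 8th term is 16.
The 23rd slot belongs to subsequence B; its 8th term is 2197.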